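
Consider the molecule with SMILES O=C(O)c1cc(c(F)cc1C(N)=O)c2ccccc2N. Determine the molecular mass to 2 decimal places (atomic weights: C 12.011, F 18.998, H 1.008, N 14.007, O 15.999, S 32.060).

First, the molecular formula is C14H11FN2O3 (counting implicit H from valence).
  C: 14 × 12.011 = 168.154
  F: 1 × 18.998 = 18.998
  H: 11 × 1.008 = 11.088
  N: 2 × 14.007 = 28.014
  O: 3 × 15.999 = 47.997
Sum: 14×12.011 + 1×18.998 + 11×1.008 + 2×14.007 + 3×15.999 = 274.251 → 274.25 g/mol.

274.25 g/mol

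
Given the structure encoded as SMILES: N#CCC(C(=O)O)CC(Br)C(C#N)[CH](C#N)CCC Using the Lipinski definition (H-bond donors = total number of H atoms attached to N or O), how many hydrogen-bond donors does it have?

Donors: find every N or O and count the H atoms it carries.
  atom 1 (N): bond orders sum to 3 → 0 H
  atom 6 (O): bond orders sum to 2 → 0 H
  atom 7 (O): bond orders sum to 1 → 1 H
  atom 13 (N): bond orders sum to 3 → 0 H
  atom 16 (N): bond orders sum to 3 → 0 H
Lipinski HBD = 1.

1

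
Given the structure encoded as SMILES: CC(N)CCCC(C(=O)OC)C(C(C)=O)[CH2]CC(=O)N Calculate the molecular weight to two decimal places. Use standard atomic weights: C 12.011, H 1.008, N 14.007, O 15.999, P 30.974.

First, the molecular formula is C14H26N2O4 (counting implicit H from valence).
  C: 14 × 12.011 = 168.154
  H: 26 × 1.008 = 26.208
  N: 2 × 14.007 = 28.014
  O: 4 × 15.999 = 63.996
Sum: 14×12.011 + 26×1.008 + 2×14.007 + 4×15.999 = 286.372 → 286.37 g/mol.

286.37 g/mol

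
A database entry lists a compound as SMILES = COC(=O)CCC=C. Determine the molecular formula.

C6H10O2

Walk through each heavy atom and fill implicit hydrogens from standard valence (C 4, N 3, O 2, S 2, halogen 1):
  atom 1: C, bond orders sum to 1 (valence 4) → 3 H
  atom 2: O, bond orders sum to 2 (valence 2) → 0 H
  atom 3: C, bond orders sum to 4 (valence 4) → 0 H
  atom 4: O, bond orders sum to 2 (valence 2) → 0 H
  atom 5: C, bond orders sum to 2 (valence 4) → 2 H
  atom 6: C, bond orders sum to 2 (valence 4) → 2 H
  atom 7: C, bond orders sum to 3 (valence 4) → 1 H
  atom 8: C, bond orders sum to 2 (valence 4) → 2 H
Totals → C:6, H:10, O:2.
In Hill order: C6H10O2.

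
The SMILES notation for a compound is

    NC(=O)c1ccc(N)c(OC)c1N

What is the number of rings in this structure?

1

In SMILES, each pair of matching ring-closure digits denotes one ring-closing bond; the number of such bonds equals the number of independent rings.
Ring-closure bonds here: 1.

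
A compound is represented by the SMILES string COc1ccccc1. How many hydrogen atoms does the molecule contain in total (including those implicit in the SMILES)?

8

Walk through each heavy atom and fill implicit hydrogens from standard valence (C 4, N 3, O 2, S 2, halogen 1); for lowercase aromatic atoms, an aromatic c carries 1 H when it has two neighbours and 0 H with three, and aromatic n carries 0 H:
  atom 1: C, bond orders sum to 1 (valence 4) → 3 H
  atom 2: O, bond orders sum to 2 (valence 2) → 0 H
  atom 3: aromatic c, 3 neighbours → 0 H
  atom 4: aromatic c, 2 neighbours → 1 H
  atom 5: aromatic c, 2 neighbours → 1 H
  atom 6: aromatic c, 2 neighbours → 1 H
  atom 7: aromatic c, 2 neighbours → 1 H
  atom 8: aromatic c, 2 neighbours → 1 H
Total hydrogens: 8.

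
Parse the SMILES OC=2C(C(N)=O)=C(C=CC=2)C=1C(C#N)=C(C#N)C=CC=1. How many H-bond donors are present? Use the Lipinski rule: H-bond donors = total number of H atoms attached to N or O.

Donors: find every N or O and count the H atoms it carries.
  atom 1 (O): bond orders sum to 1 → 1 H
  atom 5 (N): bond orders sum to 1 → 2 H
  atom 6 (O): bond orders sum to 2 → 0 H
  atom 14 (N): bond orders sum to 3 → 0 H
  atom 17 (N): bond orders sum to 3 → 0 H
Lipinski HBD = 3.

3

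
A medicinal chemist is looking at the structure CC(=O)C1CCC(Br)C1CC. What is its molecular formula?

Walk through each heavy atom and fill implicit hydrogens from standard valence (C 4, N 3, O 2, S 2, halogen 1):
  atom 1: C, bond orders sum to 1 (valence 4) → 3 H
  atom 2: C, bond orders sum to 4 (valence 4) → 0 H
  atom 3: O, bond orders sum to 2 (valence 2) → 0 H
  atom 4: C, bond orders sum to 3 (valence 4) → 1 H
  atom 5: C, bond orders sum to 2 (valence 4) → 2 H
  atom 6: C, bond orders sum to 2 (valence 4) → 2 H
  atom 7: C, bond orders sum to 3 (valence 4) → 1 H
  atom 8: Br (halogen, monovalent) → 0 H
  atom 9: C, bond orders sum to 3 (valence 4) → 1 H
  atom 10: C, bond orders sum to 2 (valence 4) → 2 H
  atom 11: C, bond orders sum to 1 (valence 4) → 3 H
Totals → C:9, H:15, Br:1, O:1.

C9H15BrO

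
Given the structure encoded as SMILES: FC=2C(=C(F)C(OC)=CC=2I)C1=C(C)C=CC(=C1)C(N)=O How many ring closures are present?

2

In SMILES, each pair of matching ring-closure digits denotes one ring-closing bond; the number of such bonds equals the number of independent rings.
Ring-closure bonds here: 2.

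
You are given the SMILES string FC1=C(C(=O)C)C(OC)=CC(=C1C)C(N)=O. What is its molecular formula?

Walk through each heavy atom and fill implicit hydrogens from standard valence (C 4, N 3, O 2, S 2, halogen 1):
  atom 1: F (halogen, monovalent) → 0 H
  atom 2: C, bond orders sum to 4 (valence 4) → 0 H
  atom 3: C, bond orders sum to 4 (valence 4) → 0 H
  atom 4: C, bond orders sum to 4 (valence 4) → 0 H
  atom 5: O, bond orders sum to 2 (valence 2) → 0 H
  atom 6: C, bond orders sum to 1 (valence 4) → 3 H
  atom 7: C, bond orders sum to 4 (valence 4) → 0 H
  atom 8: O, bond orders sum to 2 (valence 2) → 0 H
  atom 9: C, bond orders sum to 1 (valence 4) → 3 H
  atom 10: C, bond orders sum to 3 (valence 4) → 1 H
  atom 11: C, bond orders sum to 4 (valence 4) → 0 H
  atom 12: C, bond orders sum to 4 (valence 4) → 0 H
  atom 13: C, bond orders sum to 1 (valence 4) → 3 H
  atom 14: C, bond orders sum to 4 (valence 4) → 0 H
  atom 15: N, bond orders sum to 1 (valence 3) → 2 H
  atom 16: O, bond orders sum to 2 (valence 2) → 0 H
Totals → C:11, H:12, F:1, N:1, O:3.

C11H12FNO3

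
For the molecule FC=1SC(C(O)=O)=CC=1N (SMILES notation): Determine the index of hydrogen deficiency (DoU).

4

Molecular formula: C5H4FNO2S.
DoU = (2C + 2 + N − H − X) / 2, where X is the halogen count and O/S are ignored.
    = (2·5 + 2 + 1 − 4 − 1) / 2 = 8 / 2 = 4.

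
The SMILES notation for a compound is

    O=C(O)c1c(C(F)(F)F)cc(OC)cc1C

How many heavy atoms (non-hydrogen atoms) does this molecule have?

Every atom symbol written in the SMILES (organic subset) is one heavy atom; implicit H are not written.
Heavy atoms by element → C:10, F:3, O:3.
Total: 16.

16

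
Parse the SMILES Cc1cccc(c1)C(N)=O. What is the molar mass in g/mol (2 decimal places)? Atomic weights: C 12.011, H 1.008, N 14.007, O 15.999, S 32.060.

135.17 g/mol

First, the molecular formula is C8H9NO (counting implicit H from valence).
  C: 8 × 12.011 = 96.088
  H: 9 × 1.008 = 9.072
  N: 1 × 14.007 = 14.007
  O: 1 × 15.999 = 15.999
Sum: 8×12.011 + 9×1.008 + 1×14.007 + 1×15.999 = 135.166 → 135.17 g/mol.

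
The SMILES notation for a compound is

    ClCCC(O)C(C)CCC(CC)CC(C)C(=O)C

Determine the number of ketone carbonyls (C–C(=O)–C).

The ketone motif appears at heavy-atom position 16 in the SMILES.
Other groups present: 1 hydroxyl.
Ketone count: 1.

1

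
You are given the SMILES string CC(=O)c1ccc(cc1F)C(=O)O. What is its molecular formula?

C9H7FO3

Walk through each heavy atom and fill implicit hydrogens from standard valence (C 4, N 3, O 2, S 2, halogen 1); for lowercase aromatic atoms, an aromatic c carries 1 H when it has two neighbours and 0 H with three, and aromatic n carries 0 H:
  atom 1: C, bond orders sum to 1 (valence 4) → 3 H
  atom 2: C, bond orders sum to 4 (valence 4) → 0 H
  atom 3: O, bond orders sum to 2 (valence 2) → 0 H
  atom 4: aromatic c, 3 neighbours → 0 H
  atom 5: aromatic c, 2 neighbours → 1 H
  atom 6: aromatic c, 2 neighbours → 1 H
  atom 7: aromatic c, 3 neighbours → 0 H
  atom 8: aromatic c, 2 neighbours → 1 H
  atom 9: aromatic c, 3 neighbours → 0 H
  atom 10: F (halogen, monovalent) → 0 H
  atom 11: C, bond orders sum to 4 (valence 4) → 0 H
  atom 12: O, bond orders sum to 2 (valence 2) → 0 H
  atom 13: O, bond orders sum to 1 (valence 2) → 1 H
Totals → C:9, H:7, F:1, O:3.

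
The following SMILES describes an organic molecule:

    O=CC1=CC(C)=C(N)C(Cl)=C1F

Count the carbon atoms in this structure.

Count every carbon token in the SMILES (each C, including those in ring-closure positions and inside branches).
Carbon count: 8.

8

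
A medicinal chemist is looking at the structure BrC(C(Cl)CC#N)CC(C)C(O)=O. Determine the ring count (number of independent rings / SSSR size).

0

In SMILES, each pair of matching ring-closure digits denotes one ring-closing bond; the number of such bonds equals the number of independent rings.
Ring-closure bonds here: 0.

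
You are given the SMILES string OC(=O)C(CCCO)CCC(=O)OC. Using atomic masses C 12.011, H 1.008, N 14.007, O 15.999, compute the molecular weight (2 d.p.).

First, the molecular formula is C9H16O5 (counting implicit H from valence).
  C: 9 × 12.011 = 108.099
  H: 16 × 1.008 = 16.128
  O: 5 × 15.999 = 79.995
Sum: 9×12.011 + 16×1.008 + 5×15.999 = 204.222 → 204.22 g/mol.

204.22 g/mol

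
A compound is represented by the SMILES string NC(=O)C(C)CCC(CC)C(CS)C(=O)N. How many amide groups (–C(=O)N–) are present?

2

The amide motif appears at heavy-atom positions 2, 14 in the SMILES.
Other groups present: 1 thiol.
Amide count: 2.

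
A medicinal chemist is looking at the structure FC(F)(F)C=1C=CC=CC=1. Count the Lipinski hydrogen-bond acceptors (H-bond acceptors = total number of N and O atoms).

0

N atoms: 0; O atoms: 0.
Lipinski HBA = 0 + 0 = 0.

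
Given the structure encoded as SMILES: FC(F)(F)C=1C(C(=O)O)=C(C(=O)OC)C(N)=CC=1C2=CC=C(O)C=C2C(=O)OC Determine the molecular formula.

Walk through each heavy atom and fill implicit hydrogens from standard valence (C 4, N 3, O 2, S 2, halogen 1):
  atom 1: F (halogen, monovalent) → 0 H
  atom 2: C, bond orders sum to 4 (valence 4) → 0 H
  atom 3: F (halogen, monovalent) → 0 H
  atom 4: F (halogen, monovalent) → 0 H
  atom 5: C, bond orders sum to 4 (valence 4) → 0 H
  atom 6: C, bond orders sum to 4 (valence 4) → 0 H
  atom 7: C, bond orders sum to 4 (valence 4) → 0 H
  atom 8: O, bond orders sum to 2 (valence 2) → 0 H
  atom 9: O, bond orders sum to 1 (valence 2) → 1 H
  atom 10: C, bond orders sum to 4 (valence 4) → 0 H
  atom 11: C, bond orders sum to 4 (valence 4) → 0 H
  atom 12: O, bond orders sum to 2 (valence 2) → 0 H
  atom 13: O, bond orders sum to 2 (valence 2) → 0 H
  atom 14: C, bond orders sum to 1 (valence 4) → 3 H
  atom 15: C, bond orders sum to 4 (valence 4) → 0 H
  atom 16: N, bond orders sum to 1 (valence 3) → 2 H
  atom 17: C, bond orders sum to 3 (valence 4) → 1 H
  atom 18: C, bond orders sum to 4 (valence 4) → 0 H
  atom 19: C, bond orders sum to 4 (valence 4) → 0 H
  atom 20: C, bond orders sum to 3 (valence 4) → 1 H
  atom 21: C, bond orders sum to 3 (valence 4) → 1 H
  atom 22: C, bond orders sum to 4 (valence 4) → 0 H
  atom 23: O, bond orders sum to 1 (valence 2) → 1 H
  atom 24: C, bond orders sum to 3 (valence 4) → 1 H
  atom 25: C, bond orders sum to 4 (valence 4) → 0 H
  atom 26: C, bond orders sum to 4 (valence 4) → 0 H
  atom 27: O, bond orders sum to 2 (valence 2) → 0 H
  atom 28: O, bond orders sum to 2 (valence 2) → 0 H
  atom 29: C, bond orders sum to 1 (valence 4) → 3 H
Totals → C:18, H:14, F:3, N:1, O:7.
In Hill order: C18H14F3NO7.

C18H14F3NO7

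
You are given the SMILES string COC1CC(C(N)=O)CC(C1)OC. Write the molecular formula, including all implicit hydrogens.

Walk through each heavy atom and fill implicit hydrogens from standard valence (C 4, N 3, O 2, S 2, halogen 1):
  atom 1: C, bond orders sum to 1 (valence 4) → 3 H
  atom 2: O, bond orders sum to 2 (valence 2) → 0 H
  atom 3: C, bond orders sum to 3 (valence 4) → 1 H
  atom 4: C, bond orders sum to 2 (valence 4) → 2 H
  atom 5: C, bond orders sum to 3 (valence 4) → 1 H
  atom 6: C, bond orders sum to 4 (valence 4) → 0 H
  atom 7: N, bond orders sum to 1 (valence 3) → 2 H
  atom 8: O, bond orders sum to 2 (valence 2) → 0 H
  atom 9: C, bond orders sum to 2 (valence 4) → 2 H
  atom 10: C, bond orders sum to 3 (valence 4) → 1 H
  atom 11: C, bond orders sum to 2 (valence 4) → 2 H
  atom 12: O, bond orders sum to 2 (valence 2) → 0 H
  atom 13: C, bond orders sum to 1 (valence 4) → 3 H
Totals → C:9, H:17, N:1, O:3.

C9H17NO3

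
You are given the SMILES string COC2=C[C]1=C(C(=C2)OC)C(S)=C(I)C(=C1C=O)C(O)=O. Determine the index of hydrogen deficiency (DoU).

9

Degree of unsaturation = (number of rings) + (number of π bonds).
Ring closures in the SMILES: 2.
π bonds: 7 double bonds (each 1 DoU) → 7 DoU from unsaturation.
Total DoU = 2 + 7 = 9.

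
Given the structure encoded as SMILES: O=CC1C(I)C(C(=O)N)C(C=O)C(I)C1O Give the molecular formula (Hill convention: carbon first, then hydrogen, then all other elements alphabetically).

Walk through each heavy atom and fill implicit hydrogens from standard valence (C 4, N 3, O 2, S 2, halogen 1):
  atom 1: O, bond orders sum to 2 (valence 2) → 0 H
  atom 2: C, bond orders sum to 3 (valence 4) → 1 H
  atom 3: C, bond orders sum to 3 (valence 4) → 1 H
  atom 4: C, bond orders sum to 3 (valence 4) → 1 H
  atom 5: I (halogen, monovalent) → 0 H
  atom 6: C, bond orders sum to 3 (valence 4) → 1 H
  atom 7: C, bond orders sum to 4 (valence 4) → 0 H
  atom 8: O, bond orders sum to 2 (valence 2) → 0 H
  atom 9: N, bond orders sum to 1 (valence 3) → 2 H
  atom 10: C, bond orders sum to 3 (valence 4) → 1 H
  atom 11: C, bond orders sum to 3 (valence 4) → 1 H
  atom 12: O, bond orders sum to 2 (valence 2) → 0 H
  atom 13: C, bond orders sum to 3 (valence 4) → 1 H
  atom 14: I (halogen, monovalent) → 0 H
  atom 15: C, bond orders sum to 3 (valence 4) → 1 H
  atom 16: O, bond orders sum to 1 (valence 2) → 1 H
Totals → C:9, H:11, I:2, N:1, O:4.
In Hill order: C9H11I2NO4.

C9H11I2NO4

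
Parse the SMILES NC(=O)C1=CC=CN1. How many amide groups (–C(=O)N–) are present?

The amide motif appears at heavy-atom position 2 in the SMILES.
Amide count: 1.

1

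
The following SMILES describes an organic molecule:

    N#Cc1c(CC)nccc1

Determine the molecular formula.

Walk through each heavy atom and fill implicit hydrogens from standard valence (C 4, N 3, O 2, S 2, halogen 1); for lowercase aromatic atoms, an aromatic c carries 1 H when it has two neighbours and 0 H with three, and aromatic n carries 0 H:
  atom 1: N, bond orders sum to 3 (valence 3) → 0 H
  atom 2: C, bond orders sum to 4 (valence 4) → 0 H
  atom 3: aromatic c, 3 neighbours → 0 H
  atom 4: aromatic c, 3 neighbours → 0 H
  atom 5: C, bond orders sum to 2 (valence 4) → 2 H
  atom 6: C, bond orders sum to 1 (valence 4) → 3 H
  atom 7: aromatic n, 2 neighbours → 0 H
  atom 8: aromatic c, 2 neighbours → 1 H
  atom 9: aromatic c, 2 neighbours → 1 H
  atom 10: aromatic c, 2 neighbours → 1 H
Totals → C:8, H:8, N:2.

C8H8N2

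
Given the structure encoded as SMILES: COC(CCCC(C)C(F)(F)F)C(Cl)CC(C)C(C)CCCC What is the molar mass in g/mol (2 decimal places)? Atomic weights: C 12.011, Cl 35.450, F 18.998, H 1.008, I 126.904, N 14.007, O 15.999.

358.91 g/mol

First, the molecular formula is C18H34ClF3O (counting implicit H from valence).
  C: 18 × 12.011 = 216.198
  Cl: 1 × 35.450 = 35.450
  F: 3 × 18.998 = 56.994
  H: 34 × 1.008 = 34.272
  O: 1 × 15.999 = 15.999
Sum: 18×12.011 + 1×35.450 + 3×18.998 + 34×1.008 + 1×15.999 = 358.913 → 358.91 g/mol.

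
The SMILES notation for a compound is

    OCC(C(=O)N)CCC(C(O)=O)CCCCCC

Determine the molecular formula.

Walk through each heavy atom and fill implicit hydrogens from standard valence (C 4, N 3, O 2, S 2, halogen 1):
  atom 1: O, bond orders sum to 1 (valence 2) → 1 H
  atom 2: C, bond orders sum to 2 (valence 4) → 2 H
  atom 3: C, bond orders sum to 3 (valence 4) → 1 H
  atom 4: C, bond orders sum to 4 (valence 4) → 0 H
  atom 5: O, bond orders sum to 2 (valence 2) → 0 H
  atom 6: N, bond orders sum to 1 (valence 3) → 2 H
  atom 7: C, bond orders sum to 2 (valence 4) → 2 H
  atom 8: C, bond orders sum to 2 (valence 4) → 2 H
  atom 9: C, bond orders sum to 3 (valence 4) → 1 H
  atom 10: C, bond orders sum to 4 (valence 4) → 0 H
  atom 11: O, bond orders sum to 1 (valence 2) → 1 H
  atom 12: O, bond orders sum to 2 (valence 2) → 0 H
  atom 13: C, bond orders sum to 2 (valence 4) → 2 H
  atom 14: C, bond orders sum to 2 (valence 4) → 2 H
  atom 15: C, bond orders sum to 2 (valence 4) → 2 H
  atom 16: C, bond orders sum to 2 (valence 4) → 2 H
  atom 17: C, bond orders sum to 2 (valence 4) → 2 H
  atom 18: C, bond orders sum to 1 (valence 4) → 3 H
Totals → C:13, H:25, N:1, O:4.

C13H25NO4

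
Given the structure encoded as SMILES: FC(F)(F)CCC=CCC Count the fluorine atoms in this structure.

3

Scan the SMILES for F atoms (remember two-letter symbols like Cl and Br are single atoms).
Fluorine count: 3.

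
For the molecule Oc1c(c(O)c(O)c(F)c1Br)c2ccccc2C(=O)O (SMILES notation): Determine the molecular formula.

Walk through each heavy atom and fill implicit hydrogens from standard valence (C 4, N 3, O 2, S 2, halogen 1); for lowercase aromatic atoms, an aromatic c carries 1 H when it has two neighbours and 0 H with three, and aromatic n carries 0 H:
  atom 1: O, bond orders sum to 1 (valence 2) → 1 H
  atom 2: aromatic c, 3 neighbours → 0 H
  atom 3: aromatic c, 3 neighbours → 0 H
  atom 4: aromatic c, 3 neighbours → 0 H
  atom 5: O, bond orders sum to 1 (valence 2) → 1 H
  atom 6: aromatic c, 3 neighbours → 0 H
  atom 7: O, bond orders sum to 1 (valence 2) → 1 H
  atom 8: aromatic c, 3 neighbours → 0 H
  atom 9: F (halogen, monovalent) → 0 H
  atom 10: aromatic c, 3 neighbours → 0 H
  atom 11: Br (halogen, monovalent) → 0 H
  atom 12: aromatic c, 3 neighbours → 0 H
  atom 13: aromatic c, 2 neighbours → 1 H
  atom 14: aromatic c, 2 neighbours → 1 H
  atom 15: aromatic c, 2 neighbours → 1 H
  atom 16: aromatic c, 2 neighbours → 1 H
  atom 17: aromatic c, 3 neighbours → 0 H
  atom 18: C, bond orders sum to 4 (valence 4) → 0 H
  atom 19: O, bond orders sum to 2 (valence 2) → 0 H
  atom 20: O, bond orders sum to 1 (valence 2) → 1 H
Totals → C:13, H:8, Br:1, F:1, O:5.

C13H8BrFO5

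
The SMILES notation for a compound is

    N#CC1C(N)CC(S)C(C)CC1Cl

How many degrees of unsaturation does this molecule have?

Molecular formula: C9H15ClN2S.
DoU = (2C + 2 + N − H − X) / 2, where X is the halogen count and O/S are ignored.
    = (2·9 + 2 + 2 − 15 − 1) / 2 = 6 / 2 = 3.

3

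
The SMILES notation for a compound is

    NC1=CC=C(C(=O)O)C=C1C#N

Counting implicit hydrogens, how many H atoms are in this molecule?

6

Walk through each heavy atom and fill implicit hydrogens from standard valence (C 4, N 3, O 2, S 2, halogen 1):
  atom 1: N, bond orders sum to 1 (valence 3) → 2 H
  atom 2: C, bond orders sum to 4 (valence 4) → 0 H
  atom 3: C, bond orders sum to 3 (valence 4) → 1 H
  atom 4: C, bond orders sum to 3 (valence 4) → 1 H
  atom 5: C, bond orders sum to 4 (valence 4) → 0 H
  atom 6: C, bond orders sum to 4 (valence 4) → 0 H
  atom 7: O, bond orders sum to 2 (valence 2) → 0 H
  atom 8: O, bond orders sum to 1 (valence 2) → 1 H
  atom 9: C, bond orders sum to 3 (valence 4) → 1 H
  atom 10: C, bond orders sum to 4 (valence 4) → 0 H
  atom 11: C, bond orders sum to 4 (valence 4) → 0 H
  atom 12: N, bond orders sum to 3 (valence 3) → 0 H
Total hydrogens: 6.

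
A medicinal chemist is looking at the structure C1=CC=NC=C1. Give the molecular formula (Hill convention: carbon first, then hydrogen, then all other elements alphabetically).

C5H5N

Walk through each heavy atom and fill implicit hydrogens from standard valence (C 4, N 3, O 2, S 2, halogen 1):
  atom 1: C, bond orders sum to 3 (valence 4) → 1 H
  atom 2: C, bond orders sum to 3 (valence 4) → 1 H
  atom 3: C, bond orders sum to 3 (valence 4) → 1 H
  atom 4: N, bond orders sum to 3 (valence 3) → 0 H
  atom 5: C, bond orders sum to 3 (valence 4) → 1 H
  atom 6: C, bond orders sum to 3 (valence 4) → 1 H
Totals → C:5, H:5, N:1.
In Hill order: C5H5N.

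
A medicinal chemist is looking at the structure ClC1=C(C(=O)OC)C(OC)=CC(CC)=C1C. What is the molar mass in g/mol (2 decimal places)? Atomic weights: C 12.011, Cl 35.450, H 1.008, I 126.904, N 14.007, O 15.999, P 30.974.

First, the molecular formula is C12H15ClO3 (counting implicit H from valence).
  C: 12 × 12.011 = 144.132
  Cl: 1 × 35.450 = 35.450
  H: 15 × 1.008 = 15.120
  O: 3 × 15.999 = 47.997
Sum: 12×12.011 + 1×35.450 + 15×1.008 + 3×15.999 = 242.699 → 242.70 g/mol.

242.70 g/mol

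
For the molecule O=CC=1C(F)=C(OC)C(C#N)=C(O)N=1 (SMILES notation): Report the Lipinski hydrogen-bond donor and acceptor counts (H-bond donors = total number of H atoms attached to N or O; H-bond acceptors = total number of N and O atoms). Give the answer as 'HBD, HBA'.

Donors: find every N or O and count the H atoms it carries.
  atom 1 (O): bond orders sum to 2 → 0 H
  atom 7 (O): bond orders sum to 2 → 0 H
  atom 11 (N): bond orders sum to 3 → 0 H
  atom 13 (O): bond orders sum to 1 → 1 H
  atom 14 (N): bond orders sum to 3 → 0 H
Lipinski HBD = 1.
Acceptors: N atoms = 2, O atoms = 3 → HBA = 5.

1, 5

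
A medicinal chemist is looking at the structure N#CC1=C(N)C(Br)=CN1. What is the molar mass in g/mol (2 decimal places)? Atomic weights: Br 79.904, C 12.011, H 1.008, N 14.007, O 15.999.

186.01 g/mol

First, the molecular formula is C5H4BrN3 (counting implicit H from valence).
  Br: 1 × 79.904 = 79.904
  C: 5 × 12.011 = 60.055
  H: 4 × 1.008 = 4.032
  N: 3 × 14.007 = 42.021
Sum: 1×79.904 + 5×12.011 + 4×1.008 + 3×14.007 = 186.012 → 186.01 g/mol.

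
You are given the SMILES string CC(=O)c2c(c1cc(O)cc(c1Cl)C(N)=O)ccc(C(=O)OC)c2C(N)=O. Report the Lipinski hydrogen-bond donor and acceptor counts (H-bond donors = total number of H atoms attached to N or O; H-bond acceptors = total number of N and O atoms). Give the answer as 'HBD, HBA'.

Donors: find every N or O and count the H atoms it carries.
  atom 3 (O): bond orders sum to 2 → 0 H
  atom 9 (O): bond orders sum to 1 → 1 H
  atom 15 (N): bond orders sum to 1 → 2 H
  atom 16 (O): bond orders sum to 2 → 0 H
  atom 21 (O): bond orders sum to 2 → 0 H
  atom 22 (O): bond orders sum to 2 → 0 H
  atom 26 (N): bond orders sum to 1 → 2 H
  atom 27 (O): bond orders sum to 2 → 0 H
Lipinski HBD = 5.
Acceptors: N atoms = 2, O atoms = 6 → HBA = 8.

5, 8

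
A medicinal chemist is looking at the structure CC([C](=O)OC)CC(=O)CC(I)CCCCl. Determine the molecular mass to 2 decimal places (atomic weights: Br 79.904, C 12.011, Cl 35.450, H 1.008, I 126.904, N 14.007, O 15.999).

360.62 g/mol

First, the molecular formula is C11H18ClIO3 (counting implicit H from valence).
  C: 11 × 12.011 = 132.121
  Cl: 1 × 35.450 = 35.450
  H: 18 × 1.008 = 18.144
  I: 1 × 126.904 = 126.904
  O: 3 × 15.999 = 47.997
Sum: 11×12.011 + 1×35.450 + 18×1.008 + 1×126.904 + 3×15.999 = 360.616 → 360.62 g/mol.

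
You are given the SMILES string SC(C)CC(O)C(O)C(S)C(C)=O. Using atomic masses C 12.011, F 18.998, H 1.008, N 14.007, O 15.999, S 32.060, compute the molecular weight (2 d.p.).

First, the molecular formula is C8H16O3S2 (counting implicit H from valence).
  C: 8 × 12.011 = 96.088
  H: 16 × 1.008 = 16.128
  O: 3 × 15.999 = 47.997
  S: 2 × 32.060 = 64.120
Sum: 8×12.011 + 16×1.008 + 3×15.999 + 2×32.060 = 224.333 → 224.33 g/mol.

224.33 g/mol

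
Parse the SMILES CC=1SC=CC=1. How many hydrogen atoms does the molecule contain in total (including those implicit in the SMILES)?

Walk through each heavy atom and fill implicit hydrogens from standard valence (C 4, N 3, O 2, S 2, halogen 1):
  atom 1: C, bond orders sum to 1 (valence 4) → 3 H
  atom 2: C, bond orders sum to 4 (valence 4) → 0 H
  atom 3: S, bond orders sum to 2 (valence 2) → 0 H
  atom 4: C, bond orders sum to 3 (valence 4) → 1 H
  atom 5: C, bond orders sum to 3 (valence 4) → 1 H
  atom 6: C, bond orders sum to 3 (valence 4) → 1 H
Total hydrogens: 6.

6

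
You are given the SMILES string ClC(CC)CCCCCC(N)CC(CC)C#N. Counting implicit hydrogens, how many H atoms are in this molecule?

Walk through each heavy atom and fill implicit hydrogens from standard valence (C 4, N 3, O 2, S 2, halogen 1):
  atom 1: Cl (halogen, monovalent) → 0 H
  atom 2: C, bond orders sum to 3 (valence 4) → 1 H
  atom 3: C, bond orders sum to 2 (valence 4) → 2 H
  atom 4: C, bond orders sum to 1 (valence 4) → 3 H
  atom 5: C, bond orders sum to 2 (valence 4) → 2 H
  atom 6: C, bond orders sum to 2 (valence 4) → 2 H
  atom 7: C, bond orders sum to 2 (valence 4) → 2 H
  atom 8: C, bond orders sum to 2 (valence 4) → 2 H
  atom 9: C, bond orders sum to 2 (valence 4) → 2 H
  atom 10: C, bond orders sum to 3 (valence 4) → 1 H
  atom 11: N, bond orders sum to 1 (valence 3) → 2 H
  atom 12: C, bond orders sum to 2 (valence 4) → 2 H
  atom 13: C, bond orders sum to 3 (valence 4) → 1 H
  atom 14: C, bond orders sum to 2 (valence 4) → 2 H
  atom 15: C, bond orders sum to 1 (valence 4) → 3 H
  atom 16: C, bond orders sum to 4 (valence 4) → 0 H
  atom 17: N, bond orders sum to 3 (valence 3) → 0 H
Total hydrogens: 27.

27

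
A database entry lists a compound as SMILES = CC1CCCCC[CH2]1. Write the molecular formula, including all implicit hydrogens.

C8H16

Walk through each heavy atom and fill implicit hydrogens from standard valence (C 4, N 3, O 2, S 2, halogen 1):
  atom 1: C, bond orders sum to 1 (valence 4) → 3 H
  atom 2: C, bond orders sum to 3 (valence 4) → 1 H
  atom 3: C, bond orders sum to 2 (valence 4) → 2 H
  atom 4: C, bond orders sum to 2 (valence 4) → 2 H
  atom 5: C, bond orders sum to 2 (valence 4) → 2 H
  atom 6: C, bond orders sum to 2 (valence 4) → 2 H
  atom 7: C, bond orders sum to 2 (valence 4) → 2 H
  atom 8: C with explicit H count 2
Totals → C:8, H:16.
In Hill order: C8H16.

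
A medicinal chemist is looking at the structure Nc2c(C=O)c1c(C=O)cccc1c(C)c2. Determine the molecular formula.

C13H11NO2

Walk through each heavy atom and fill implicit hydrogens from standard valence (C 4, N 3, O 2, S 2, halogen 1); for lowercase aromatic atoms, an aromatic c carries 1 H when it has two neighbours and 0 H with three, and aromatic n carries 0 H:
  atom 1: N, bond orders sum to 1 (valence 3) → 2 H
  atom 2: aromatic c, 3 neighbours → 0 H
  atom 3: aromatic c, 3 neighbours → 0 H
  atom 4: C, bond orders sum to 3 (valence 4) → 1 H
  atom 5: O, bond orders sum to 2 (valence 2) → 0 H
  atom 6: aromatic c, 3 neighbours → 0 H
  atom 7: aromatic c, 3 neighbours → 0 H
  atom 8: C, bond orders sum to 3 (valence 4) → 1 H
  atom 9: O, bond orders sum to 2 (valence 2) → 0 H
  atom 10: aromatic c, 2 neighbours → 1 H
  atom 11: aromatic c, 2 neighbours → 1 H
  atom 12: aromatic c, 2 neighbours → 1 H
  atom 13: aromatic c, 3 neighbours → 0 H
  atom 14: aromatic c, 3 neighbours → 0 H
  atom 15: C, bond orders sum to 1 (valence 4) → 3 H
  atom 16: aromatic c, 2 neighbours → 1 H
Totals → C:13, H:11, N:1, O:2.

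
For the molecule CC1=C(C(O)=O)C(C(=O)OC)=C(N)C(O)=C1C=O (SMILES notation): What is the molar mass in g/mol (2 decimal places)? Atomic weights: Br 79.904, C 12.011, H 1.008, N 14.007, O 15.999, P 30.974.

253.21 g/mol

First, the molecular formula is C11H11NO6 (counting implicit H from valence).
  C: 11 × 12.011 = 132.121
  H: 11 × 1.008 = 11.088
  N: 1 × 14.007 = 14.007
  O: 6 × 15.999 = 95.994
Sum: 11×12.011 + 11×1.008 + 1×14.007 + 6×15.999 = 253.210 → 253.21 g/mol.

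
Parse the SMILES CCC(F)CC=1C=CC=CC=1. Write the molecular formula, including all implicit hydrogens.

C10H13F

Walk through each heavy atom and fill implicit hydrogens from standard valence (C 4, N 3, O 2, S 2, halogen 1):
  atom 1: C, bond orders sum to 1 (valence 4) → 3 H
  atom 2: C, bond orders sum to 2 (valence 4) → 2 H
  atom 3: C, bond orders sum to 3 (valence 4) → 1 H
  atom 4: F (halogen, monovalent) → 0 H
  atom 5: C, bond orders sum to 2 (valence 4) → 2 H
  atom 6: C, bond orders sum to 4 (valence 4) → 0 H
  atom 7: C, bond orders sum to 3 (valence 4) → 1 H
  atom 8: C, bond orders sum to 3 (valence 4) → 1 H
  atom 9: C, bond orders sum to 3 (valence 4) → 1 H
  atom 10: C, bond orders sum to 3 (valence 4) → 1 H
  atom 11: C, bond orders sum to 3 (valence 4) → 1 H
Totals → C:10, H:13, F:1.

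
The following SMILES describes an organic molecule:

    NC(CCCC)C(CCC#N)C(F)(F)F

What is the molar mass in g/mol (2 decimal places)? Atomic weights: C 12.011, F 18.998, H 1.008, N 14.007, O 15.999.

222.25 g/mol

First, the molecular formula is C10H17F3N2 (counting implicit H from valence).
  C: 10 × 12.011 = 120.110
  F: 3 × 18.998 = 56.994
  H: 17 × 1.008 = 17.136
  N: 2 × 14.007 = 28.014
Sum: 10×12.011 + 3×18.998 + 17×1.008 + 2×14.007 = 222.254 → 222.25 g/mol.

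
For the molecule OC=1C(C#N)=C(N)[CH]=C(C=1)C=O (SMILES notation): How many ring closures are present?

In SMILES, each pair of matching ring-closure digits denotes one ring-closing bond; the number of such bonds equals the number of independent rings.
Ring-closure bonds here: 1.

1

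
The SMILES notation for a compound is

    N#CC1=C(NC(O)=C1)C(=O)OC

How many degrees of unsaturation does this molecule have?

Molecular formula: C7H6N2O3.
DoU = (2C + 2 + N − H − X) / 2, where X is the halogen count and O/S are ignored.
    = (2·7 + 2 + 2 − 6 − 0) / 2 = 12 / 2 = 6.

6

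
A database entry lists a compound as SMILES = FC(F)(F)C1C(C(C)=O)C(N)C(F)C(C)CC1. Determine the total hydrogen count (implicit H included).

Walk through each heavy atom and fill implicit hydrogens from standard valence (C 4, N 3, O 2, S 2, halogen 1):
  atom 1: F (halogen, monovalent) → 0 H
  atom 2: C, bond orders sum to 4 (valence 4) → 0 H
  atom 3: F (halogen, monovalent) → 0 H
  atom 4: F (halogen, monovalent) → 0 H
  atom 5: C, bond orders sum to 3 (valence 4) → 1 H
  atom 6: C, bond orders sum to 3 (valence 4) → 1 H
  atom 7: C, bond orders sum to 4 (valence 4) → 0 H
  atom 8: C, bond orders sum to 1 (valence 4) → 3 H
  atom 9: O, bond orders sum to 2 (valence 2) → 0 H
  atom 10: C, bond orders sum to 3 (valence 4) → 1 H
  atom 11: N, bond orders sum to 1 (valence 3) → 2 H
  atom 12: C, bond orders sum to 3 (valence 4) → 1 H
  atom 13: F (halogen, monovalent) → 0 H
  atom 14: C, bond orders sum to 3 (valence 4) → 1 H
  atom 15: C, bond orders sum to 1 (valence 4) → 3 H
  atom 16: C, bond orders sum to 2 (valence 4) → 2 H
  atom 17: C, bond orders sum to 2 (valence 4) → 2 H
Total hydrogens: 17.

17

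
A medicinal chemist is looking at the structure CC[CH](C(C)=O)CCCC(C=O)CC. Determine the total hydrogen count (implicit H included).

22

Walk through each heavy atom and fill implicit hydrogens from standard valence (C 4, N 3, O 2, S 2, halogen 1):
  atom 1: C, bond orders sum to 1 (valence 4) → 3 H
  atom 2: C, bond orders sum to 2 (valence 4) → 2 H
  atom 3: C with explicit H count 1
  atom 4: C, bond orders sum to 4 (valence 4) → 0 H
  atom 5: C, bond orders sum to 1 (valence 4) → 3 H
  atom 6: O, bond orders sum to 2 (valence 2) → 0 H
  atom 7: C, bond orders sum to 2 (valence 4) → 2 H
  atom 8: C, bond orders sum to 2 (valence 4) → 2 H
  atom 9: C, bond orders sum to 2 (valence 4) → 2 H
  atom 10: C, bond orders sum to 3 (valence 4) → 1 H
  atom 11: C, bond orders sum to 3 (valence 4) → 1 H
  atom 12: O, bond orders sum to 2 (valence 2) → 0 H
  atom 13: C, bond orders sum to 2 (valence 4) → 2 H
  atom 14: C, bond orders sum to 1 (valence 4) → 3 H
Total hydrogens: 22.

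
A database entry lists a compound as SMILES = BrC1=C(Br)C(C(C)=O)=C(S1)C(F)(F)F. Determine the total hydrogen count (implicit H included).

3

Walk through each heavy atom and fill implicit hydrogens from standard valence (C 4, N 3, O 2, S 2, halogen 1):
  atom 1: Br (halogen, monovalent) → 0 H
  atom 2: C, bond orders sum to 4 (valence 4) → 0 H
  atom 3: C, bond orders sum to 4 (valence 4) → 0 H
  atom 4: Br (halogen, monovalent) → 0 H
  atom 5: C, bond orders sum to 4 (valence 4) → 0 H
  atom 6: C, bond orders sum to 4 (valence 4) → 0 H
  atom 7: C, bond orders sum to 1 (valence 4) → 3 H
  atom 8: O, bond orders sum to 2 (valence 2) → 0 H
  atom 9: C, bond orders sum to 4 (valence 4) → 0 H
  atom 10: S, bond orders sum to 2 (valence 2) → 0 H
  atom 11: C, bond orders sum to 4 (valence 4) → 0 H
  atom 12: F (halogen, monovalent) → 0 H
  atom 13: F (halogen, monovalent) → 0 H
  atom 14: F (halogen, monovalent) → 0 H
Total hydrogens: 3.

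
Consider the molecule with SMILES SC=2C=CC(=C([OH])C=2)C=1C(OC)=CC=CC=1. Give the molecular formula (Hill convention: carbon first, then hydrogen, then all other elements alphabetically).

Walk through each heavy atom and fill implicit hydrogens from standard valence (C 4, N 3, O 2, S 2, halogen 1):
  atom 1: S, bond orders sum to 1 (valence 2) → 1 H
  atom 2: C, bond orders sum to 4 (valence 4) → 0 H
  atom 3: C, bond orders sum to 3 (valence 4) → 1 H
  atom 4: C, bond orders sum to 3 (valence 4) → 1 H
  atom 5: C, bond orders sum to 4 (valence 4) → 0 H
  atom 6: C, bond orders sum to 4 (valence 4) → 0 H
  atom 7: O with explicit H count 1
  atom 8: C, bond orders sum to 3 (valence 4) → 1 H
  atom 9: C, bond orders sum to 4 (valence 4) → 0 H
  atom 10: C, bond orders sum to 4 (valence 4) → 0 H
  atom 11: O, bond orders sum to 2 (valence 2) → 0 H
  atom 12: C, bond orders sum to 1 (valence 4) → 3 H
  atom 13: C, bond orders sum to 3 (valence 4) → 1 H
  atom 14: C, bond orders sum to 3 (valence 4) → 1 H
  atom 15: C, bond orders sum to 3 (valence 4) → 1 H
  atom 16: C, bond orders sum to 3 (valence 4) → 1 H
Totals → C:13, H:12, O:2, S:1.

C13H12O2S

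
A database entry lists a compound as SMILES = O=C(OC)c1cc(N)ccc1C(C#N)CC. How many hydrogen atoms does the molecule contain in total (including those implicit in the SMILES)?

14

Walk through each heavy atom and fill implicit hydrogens from standard valence (C 4, N 3, O 2, S 2, halogen 1); for lowercase aromatic atoms, an aromatic c carries 1 H when it has two neighbours and 0 H with three, and aromatic n carries 0 H:
  atom 1: O, bond orders sum to 2 (valence 2) → 0 H
  atom 2: C, bond orders sum to 4 (valence 4) → 0 H
  atom 3: O, bond orders sum to 2 (valence 2) → 0 H
  atom 4: C, bond orders sum to 1 (valence 4) → 3 H
  atom 5: aromatic c, 3 neighbours → 0 H
  atom 6: aromatic c, 2 neighbours → 1 H
  atom 7: aromatic c, 3 neighbours → 0 H
  atom 8: N, bond orders sum to 1 (valence 3) → 2 H
  atom 9: aromatic c, 2 neighbours → 1 H
  atom 10: aromatic c, 2 neighbours → 1 H
  atom 11: aromatic c, 3 neighbours → 0 H
  atom 12: C, bond orders sum to 3 (valence 4) → 1 H
  atom 13: C, bond orders sum to 4 (valence 4) → 0 H
  atom 14: N, bond orders sum to 3 (valence 3) → 0 H
  atom 15: C, bond orders sum to 2 (valence 4) → 2 H
  atom 16: C, bond orders sum to 1 (valence 4) → 3 H
Total hydrogens: 14.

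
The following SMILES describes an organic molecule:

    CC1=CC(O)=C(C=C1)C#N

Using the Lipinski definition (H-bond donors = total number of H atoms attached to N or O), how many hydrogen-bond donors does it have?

1

Donors: find every N or O and count the H atoms it carries.
  atom 5 (O): bond orders sum to 1 → 1 H
  atom 10 (N): bond orders sum to 3 → 0 H
Lipinski HBD = 1.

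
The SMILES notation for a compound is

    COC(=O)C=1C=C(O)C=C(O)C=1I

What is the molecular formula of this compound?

Walk through each heavy atom and fill implicit hydrogens from standard valence (C 4, N 3, O 2, S 2, halogen 1):
  atom 1: C, bond orders sum to 1 (valence 4) → 3 H
  atom 2: O, bond orders sum to 2 (valence 2) → 0 H
  atom 3: C, bond orders sum to 4 (valence 4) → 0 H
  atom 4: O, bond orders sum to 2 (valence 2) → 0 H
  atom 5: C, bond orders sum to 4 (valence 4) → 0 H
  atom 6: C, bond orders sum to 3 (valence 4) → 1 H
  atom 7: C, bond orders sum to 4 (valence 4) → 0 H
  atom 8: O, bond orders sum to 1 (valence 2) → 1 H
  atom 9: C, bond orders sum to 3 (valence 4) → 1 H
  atom 10: C, bond orders sum to 4 (valence 4) → 0 H
  atom 11: O, bond orders sum to 1 (valence 2) → 1 H
  atom 12: C, bond orders sum to 4 (valence 4) → 0 H
  atom 13: I (halogen, monovalent) → 0 H
Totals → C:8, H:7, I:1, O:4.
In Hill order: C8H7IO4.

C8H7IO4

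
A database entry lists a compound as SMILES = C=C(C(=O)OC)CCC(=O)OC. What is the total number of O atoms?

Scan the SMILES for O atoms (remember two-letter symbols like Cl and Br are single atoms).
Oxygen count: 4.

4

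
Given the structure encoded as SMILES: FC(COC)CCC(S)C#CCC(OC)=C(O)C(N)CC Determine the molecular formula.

Walk through each heavy atom and fill implicit hydrogens from standard valence (C 4, N 3, O 2, S 2, halogen 1):
  atom 1: F (halogen, monovalent) → 0 H
  atom 2: C, bond orders sum to 3 (valence 4) → 1 H
  atom 3: C, bond orders sum to 2 (valence 4) → 2 H
  atom 4: O, bond orders sum to 2 (valence 2) → 0 H
  atom 5: C, bond orders sum to 1 (valence 4) → 3 H
  atom 6: C, bond orders sum to 2 (valence 4) → 2 H
  atom 7: C, bond orders sum to 2 (valence 4) → 2 H
  atom 8: C, bond orders sum to 3 (valence 4) → 1 H
  atom 9: S, bond orders sum to 1 (valence 2) → 1 H
  atom 10: C, bond orders sum to 4 (valence 4) → 0 H
  atom 11: C, bond orders sum to 4 (valence 4) → 0 H
  atom 12: C, bond orders sum to 2 (valence 4) → 2 H
  atom 13: C, bond orders sum to 4 (valence 4) → 0 H
  atom 14: O, bond orders sum to 2 (valence 2) → 0 H
  atom 15: C, bond orders sum to 1 (valence 4) → 3 H
  atom 16: C, bond orders sum to 4 (valence 4) → 0 H
  atom 17: O, bond orders sum to 1 (valence 2) → 1 H
  atom 18: C, bond orders sum to 3 (valence 4) → 1 H
  atom 19: N, bond orders sum to 1 (valence 3) → 2 H
  atom 20: C, bond orders sum to 2 (valence 4) → 2 H
  atom 21: C, bond orders sum to 1 (valence 4) → 3 H
Totals → C:15, H:26, F:1, N:1, O:3, S:1.
In Hill order: C15H26FNO3S.

C15H26FNO3S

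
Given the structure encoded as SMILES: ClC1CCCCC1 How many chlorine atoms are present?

1

Scan the SMILES for Cl atoms (remember two-letter symbols like Cl and Br are single atoms).
Chlorine count: 1.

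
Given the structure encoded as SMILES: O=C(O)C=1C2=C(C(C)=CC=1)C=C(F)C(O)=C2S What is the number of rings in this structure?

2

In SMILES, each pair of matching ring-closure digits denotes one ring-closing bond; the number of such bonds equals the number of independent rings.
Ring-closure bonds here: 2.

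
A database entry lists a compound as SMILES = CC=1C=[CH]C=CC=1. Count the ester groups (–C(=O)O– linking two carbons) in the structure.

Scan the SMILES for the ester motif — none present.

0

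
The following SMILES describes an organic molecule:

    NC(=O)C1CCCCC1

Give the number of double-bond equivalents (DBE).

2

Degree of unsaturation = (number of rings) + (number of π bonds).
Ring closures in the SMILES: 1.
π bonds: 1 double bond (each 1 DoU) → 1 DoU from unsaturation.
Total DoU = 1 + 1 = 2.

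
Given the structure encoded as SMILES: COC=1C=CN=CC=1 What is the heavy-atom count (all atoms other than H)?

Every atom symbol written in the SMILES (organic subset) is one heavy atom; implicit H are not written.
Heavy atoms by element → C:6, N:1, O:1.
Total: 8.

8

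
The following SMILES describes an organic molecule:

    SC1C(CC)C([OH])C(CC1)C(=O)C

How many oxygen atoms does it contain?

Scan the SMILES for O atoms (remember two-letter symbols like Cl and Br are single atoms).
Oxygen count: 2.

2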